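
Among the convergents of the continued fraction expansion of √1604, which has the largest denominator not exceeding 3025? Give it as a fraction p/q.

√1604 = [40; 20, 80, …] (period length 2).
Convergents:
  p_0/q_0 = 40/1
  p_1/q_1 = 801/20
  p_2/q_2 = 64120/1601
  p_3/q_3 = 1283201/32040
q_2 = 1601 ≤ 3025 < 32040 = q_3, so the answer is 64120/1601.

64120/1601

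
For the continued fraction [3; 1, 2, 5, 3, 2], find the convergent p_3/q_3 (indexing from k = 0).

Using pₖ = aₖpₖ₋₁ + pₖ₋₂, qₖ = aₖqₖ₋₁ + qₖ₋₂ (with p₋₁=1, p₋₂=0, q₋₁=0, q₋₂=1):
  k=0: a=3, p=3, q=1
  k=1: a=1, p=4, q=1
  k=2: a=2, p=11, q=3
  k=3: a=5, p=59, q=16

59/16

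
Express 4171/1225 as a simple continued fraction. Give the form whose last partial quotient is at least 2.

4171 = 3·1225 + 496
1225 = 2·496 + 233
496 = 2·233 + 30
233 = 7·30 + 23
30 = 1·23 + 7
23 = 3·7 + 2
7 = 3·2 + 1
2 = 2·1 + 0  (stop)
So 4171/1225 = [3; 2, 2, 7, 1, 3, 3, 2].

[3; 2, 2, 7, 1, 3, 3, 2]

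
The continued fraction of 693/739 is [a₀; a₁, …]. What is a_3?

15

693 = 0·739 + 693   →  a_0 = 0
739 = 1·693 + 46   →  a_1 = 1
693 = 15·46 + 3   →  a_2 = 15
46 = 15·3 + 1   →  a_3 = 15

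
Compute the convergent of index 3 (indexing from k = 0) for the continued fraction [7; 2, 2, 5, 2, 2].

Using pₖ = aₖpₖ₋₁ + pₖ₋₂, qₖ = aₖqₖ₋₁ + qₖ₋₂ (with p₋₁=1, p₋₂=0, q₋₁=0, q₋₂=1):
  k=0: a=7, p=7, q=1
  k=1: a=2, p=15, q=2
  k=2: a=2, p=37, q=5
  k=3: a=5, p=200, q=27

200/27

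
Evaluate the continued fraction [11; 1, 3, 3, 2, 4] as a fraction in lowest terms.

1565/133

Fold from the inside: start with 4/1.
  2 + 1/4 = 9/4
  3 + 4/9 = 31/9
  3 + 9/31 = 102/31
  1 + 31/102 = 133/102
  11 + 102/133 = 1565/133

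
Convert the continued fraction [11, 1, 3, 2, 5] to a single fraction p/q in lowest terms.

Using pₖ = aₖpₖ₋₁ + pₖ₋₂ and qₖ = aₖqₖ₋₁ + qₖ₋₂:
  k=0: a=11, p=11, q=1
  k=1: a=1, p=12, q=1
  k=2: a=3, p=47, q=4
  k=3: a=2, p=106, q=9
  k=4: a=5, p=577, q=49

577/49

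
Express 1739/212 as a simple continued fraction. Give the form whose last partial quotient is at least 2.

[8; 4, 1, 13, 3]

1739 = 8×212 + 43
212 = 4×43 + 40
43 = 1×40 + 3
40 = 13×3 + 1
3 = 3×1 + 0  (stop)
So 1739/212 = [8; 4, 1, 13, 3].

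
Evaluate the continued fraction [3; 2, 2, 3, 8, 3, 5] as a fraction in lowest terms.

Fold from the inside: start with 5/1.
  3 + 1/5 = 16/5
  8 + 5/16 = 133/16
  3 + 16/133 = 415/133
  2 + 133/415 = 963/415
  2 + 415/963 = 2341/963
  3 + 963/2341 = 7986/2341

7986/2341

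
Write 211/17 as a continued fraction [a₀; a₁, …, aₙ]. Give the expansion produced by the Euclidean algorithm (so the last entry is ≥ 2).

211 = 12*17 + 7
17 = 2*7 + 3
7 = 2*3 + 1
3 = 3*1 + 0  (stop)
So 211/17 = [12; 2, 2, 3].

[12; 2, 2, 3]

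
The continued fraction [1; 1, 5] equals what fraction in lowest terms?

Using pₖ = aₖpₖ₋₁ + pₖ₋₂ and qₖ = aₖqₖ₋₁ + qₖ₋₂:
  k=0: a=1, p=1, q=1
  k=1: a=1, p=2, q=1
  k=2: a=5, p=11, q=6

11/6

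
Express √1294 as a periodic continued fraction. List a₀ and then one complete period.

a₀ = ⌊√1294⌋ = 35.
With m₀=0, d₀=1 and mₖ₊₁ = dₖaₖ − mₖ, dₖ₊₁ = (n − mₖ₊₁²)/dₖ, aₖ₊₁ = ⌊(a₀+mₖ₊₁)/dₖ₊₁⌋:
  k=1: m=35, d=69, a=1
  k=2: m=34, d=2, a=34
  k=3: m=34, d=69, a=1
  k=4: m=35, d=1, a=70
d=1 and a=2a₀=70 at k=4, so the next step gives (m, d) = (35, 69) again — its k=1 value — and the period has length 4.

[35; 1, 34, 1, 70]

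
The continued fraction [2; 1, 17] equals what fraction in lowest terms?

53/18

Using pₖ = aₖpₖ₋₁ + pₖ₋₂ and qₖ = aₖqₖ₋₁ + qₖ₋₂:
  k=0: a=2, p=2, q=1
  k=1: a=1, p=3, q=1
  k=2: a=17, p=53, q=18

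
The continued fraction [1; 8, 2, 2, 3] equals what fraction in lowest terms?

160/143

Using pₖ = aₖpₖ₋₁ + pₖ₋₂ and qₖ = aₖqₖ₋₁ + qₖ₋₂:
  k=0: a=1, p=1, q=1
  k=1: a=8, p=9, q=8
  k=2: a=2, p=19, q=17
  k=3: a=2, p=47, q=42
  k=4: a=3, p=160, q=143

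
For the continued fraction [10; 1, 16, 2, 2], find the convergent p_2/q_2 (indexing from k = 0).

186/17

Using pₖ = aₖpₖ₋₁ + pₖ₋₂, qₖ = aₖqₖ₋₁ + qₖ₋₂ (with p₋₁=1, p₋₂=0, q₋₁=0, q₋₂=1):
  k=0: a=10, p=10, q=1
  k=1: a=1, p=11, q=1
  k=2: a=16, p=186, q=17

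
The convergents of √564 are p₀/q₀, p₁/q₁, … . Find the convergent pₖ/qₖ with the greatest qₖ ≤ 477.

√564 = [23; 1, 2, 1, 46, …] (period length 4).
Convergents:
  p_0/q_0 = 23/1
  p_1/q_1 = 24/1
  p_2/q_2 = 71/3
  p_3/q_3 = 95/4
  p_4/q_4 = 4441/187
  p_5/q_5 = 4536/191
  p_6/q_6 = 13513/569
q_5 = 191 ≤ 477 < 569 = q_6, so the answer is 4536/191.

4536/191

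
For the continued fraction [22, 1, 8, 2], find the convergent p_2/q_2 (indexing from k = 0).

Using pₖ = aₖpₖ₋₁ + pₖ₋₂, qₖ = aₖqₖ₋₁ + qₖ₋₂ (with p₋₁=1, p₋₂=0, q₋₁=0, q₋₂=1):
  k=0: a=22, p=22, q=1
  k=1: a=1, p=23, q=1
  k=2: a=8, p=206, q=9

206/9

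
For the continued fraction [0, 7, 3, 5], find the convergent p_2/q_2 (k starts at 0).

3/22

Using pₖ = aₖpₖ₋₁ + pₖ₋₂, qₖ = aₖqₖ₋₁ + qₖ₋₂ (with p₋₁=1, p₋₂=0, q₋₁=0, q₋₂=1):
  k=0: a=0, p=0, q=1
  k=1: a=7, p=1, q=7
  k=2: a=3, p=3, q=22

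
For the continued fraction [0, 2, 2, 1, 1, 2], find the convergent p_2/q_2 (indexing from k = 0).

Using pₖ = aₖpₖ₋₁ + pₖ₋₂, qₖ = aₖqₖ₋₁ + qₖ₋₂ (with p₋₁=1, p₋₂=0, q₋₁=0, q₋₂=1):
  k=0: a=0, p=0, q=1
  k=1: a=2, p=1, q=2
  k=2: a=2, p=2, q=5

2/5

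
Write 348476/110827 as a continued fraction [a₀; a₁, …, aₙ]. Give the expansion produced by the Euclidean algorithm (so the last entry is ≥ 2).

[3; 6, 1, 13, 18, 15, 1, 3]

348476 = 3×110827 + 15995
110827 = 6×15995 + 14857
15995 = 1×14857 + 1138
14857 = 13×1138 + 63
1138 = 18×63 + 4
63 = 15×4 + 3
4 = 1×3 + 1
3 = 3×1 + 0  (stop)
So 348476/110827 = [3; 6, 1, 13, 18, 15, 1, 3].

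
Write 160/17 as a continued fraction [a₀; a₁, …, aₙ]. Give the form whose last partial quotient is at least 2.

160 = 9*17 + 7
17 = 2*7 + 3
7 = 2*3 + 1
3 = 3*1 + 0  (stop)
So 160/17 = [9; 2, 2, 3].

[9; 2, 2, 3]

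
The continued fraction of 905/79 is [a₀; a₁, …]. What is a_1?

2

905 = 11·79 + 36   →  a_0 = 11
79 = 2·36 + 7   →  a_1 = 2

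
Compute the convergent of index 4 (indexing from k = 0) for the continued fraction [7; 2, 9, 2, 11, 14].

3431/459

Using pₖ = aₖpₖ₋₁ + pₖ₋₂, qₖ = aₖqₖ₋₁ + qₖ₋₂ (with p₋₁=1, p₋₂=0, q₋₁=0, q₋₂=1):
  k=0: a=7, p=7, q=1
  k=1: a=2, p=15, q=2
  k=2: a=9, p=142, q=19
  k=3: a=2, p=299, q=40
  k=4: a=11, p=3431, q=459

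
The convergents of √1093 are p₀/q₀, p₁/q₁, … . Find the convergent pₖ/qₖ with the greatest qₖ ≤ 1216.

√1093 = [33; 16, 1, 1, 16, 66, …] (period length 5).
Convergents:
  p_0/q_0 = 33/1
  p_1/q_1 = 529/16
  p_2/q_2 = 562/17
  p_3/q_3 = 1091/33
  p_4/q_4 = 18018/545
  p_5/q_5 = 1190279/36003
q_4 = 545 ≤ 1216 < 36003 = q_5, so the answer is 18018/545.

18018/545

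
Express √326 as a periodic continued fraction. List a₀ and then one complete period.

a₀ = ⌊√326⌋ = 18.
With m₀=0, d₀=1 and mₖ₊₁ = dₖaₖ − mₖ, dₖ₊₁ = (n − mₖ₊₁²)/dₖ, aₖ₊₁ = ⌊(a₀+mₖ₊₁)/dₖ₊₁⌋:
  k=1: m=18, d=2, a=18
  k=2: m=18, d=1, a=36
d=1 and a=2a₀=36 at k=2, so the next step gives (m, d) = (18, 2) again — its k=1 value — and the period has length 2.

[18; 18, 36]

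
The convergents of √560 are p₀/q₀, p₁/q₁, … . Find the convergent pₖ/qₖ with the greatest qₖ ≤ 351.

√560 = [23; 1, 1, 1, 46, …] (period length 4).
Convergents:
  p_0/q_0 = 23/1
  p_1/q_1 = 24/1
  p_2/q_2 = 47/2
  p_3/q_3 = 71/3
  p_4/q_4 = 3313/140
  p_5/q_5 = 3384/143
  p_6/q_6 = 6697/283
  p_7/q_7 = 10081/426
q_6 = 283 ≤ 351 < 426 = q_7, so the answer is 6697/283.

6697/283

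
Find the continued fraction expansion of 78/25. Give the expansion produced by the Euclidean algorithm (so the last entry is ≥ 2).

[3; 8, 3]

78 = 3*25 + 3
25 = 8*3 + 1
3 = 3*1 + 0  (stop)
So 78/25 = [3; 8, 3].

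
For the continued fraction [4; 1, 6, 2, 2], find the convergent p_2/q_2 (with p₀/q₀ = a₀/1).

Using pₖ = aₖpₖ₋₁ + pₖ₋₂, qₖ = aₖqₖ₋₁ + qₖ₋₂ (with p₋₁=1, p₋₂=0, q₋₁=0, q₋₂=1):
  k=0: a=4, p=4, q=1
  k=1: a=1, p=5, q=1
  k=2: a=6, p=34, q=7

34/7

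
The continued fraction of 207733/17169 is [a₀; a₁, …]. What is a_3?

207733 = 12·17169 + 1705   →  a_0 = 12
17169 = 10·1705 + 119   →  a_1 = 10
1705 = 14·119 + 39   →  a_2 = 14
119 = 3·39 + 2   →  a_3 = 3

3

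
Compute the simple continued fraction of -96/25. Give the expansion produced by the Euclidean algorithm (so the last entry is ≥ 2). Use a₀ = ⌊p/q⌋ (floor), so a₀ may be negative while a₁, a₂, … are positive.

-96 = -4×25 + 4
25 = 6×4 + 1
4 = 4×1 + 0  (stop)
So -96/25 = [-4; 6, 4].

[-4; 6, 4]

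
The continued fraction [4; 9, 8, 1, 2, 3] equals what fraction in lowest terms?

3259/793

Using pₖ = aₖpₖ₋₁ + pₖ₋₂ and qₖ = aₖqₖ₋₁ + qₖ₋₂:
  k=0: a=4, p=4, q=1
  k=1: a=9, p=37, q=9
  k=2: a=8, p=300, q=73
  k=3: a=1, p=337, q=82
  k=4: a=2, p=974, q=237
  k=5: a=3, p=3259, q=793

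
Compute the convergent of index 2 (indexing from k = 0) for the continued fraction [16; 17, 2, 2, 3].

Using pₖ = aₖpₖ₋₁ + pₖ₋₂, qₖ = aₖqₖ₋₁ + qₖ₋₂ (with p₋₁=1, p₋₂=0, q₋₁=0, q₋₂=1):
  k=0: a=16, p=16, q=1
  k=1: a=17, p=273, q=17
  k=2: a=2, p=562, q=35

562/35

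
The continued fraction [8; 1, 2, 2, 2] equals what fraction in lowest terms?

148/17

Using pₖ = aₖpₖ₋₁ + pₖ₋₂ and qₖ = aₖqₖ₋₁ + qₖ₋₂:
  k=0: a=8, p=8, q=1
  k=1: a=1, p=9, q=1
  k=2: a=2, p=26, q=3
  k=3: a=2, p=61, q=7
  k=4: a=2, p=148, q=17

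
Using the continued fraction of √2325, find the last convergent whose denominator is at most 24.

√2325 = [48; 4, 1, 1, 2, 1, 1, 4, 96, …] (period length 8).
Convergents:
  p_0/q_0 = 48/1
  p_1/q_1 = 193/4
  p_2/q_2 = 241/5
  p_3/q_3 = 434/9
  p_4/q_4 = 1109/23
  p_5/q_5 = 1543/32
q_4 = 23 ≤ 24 < 32 = q_5, so the answer is 1109/23.

1109/23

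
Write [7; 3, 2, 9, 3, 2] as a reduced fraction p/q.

Using pₖ = aₖpₖ₋₁ + pₖ₋₂ and qₖ = aₖqₖ₋₁ + qₖ₋₂:
  k=0: a=7, p=7, q=1
  k=1: a=3, p=22, q=3
  k=2: a=2, p=51, q=7
  k=3: a=9, p=481, q=66
  k=4: a=3, p=1494, q=205
  k=5: a=2, p=3469, q=476

3469/476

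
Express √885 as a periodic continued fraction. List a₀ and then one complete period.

a₀ = ⌊√885⌋ = 29.
With m₀=0, d₀=1 and mₖ₊₁ = dₖaₖ − mₖ, dₖ₊₁ = (n − mₖ₊₁²)/dₖ, aₖ₊₁ = ⌊(a₀+mₖ₊₁)/dₖ₊₁⌋:
  k=1: m=29, d=44, a=1
  k=2: m=15, d=15, a=2
  k=3: m=15, d=44, a=1
  k=4: m=29, d=1, a=58
d=1 and a=2a₀=58 at k=4, so the next step gives (m, d) = (29, 44) again — its k=1 value — and the period has length 4.

[29; 1, 2, 1, 58]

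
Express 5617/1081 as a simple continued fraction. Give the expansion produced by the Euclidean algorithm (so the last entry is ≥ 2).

[5; 5, 10, 10, 2]

5617 = 5*1081 + 212
1081 = 5*212 + 21
212 = 10*21 + 2
21 = 10*2 + 1
2 = 2*1 + 0  (stop)
So 5617/1081 = [5; 5, 10, 10, 2].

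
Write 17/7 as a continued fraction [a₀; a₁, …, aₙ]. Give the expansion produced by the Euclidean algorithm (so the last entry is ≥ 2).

[2; 2, 3]

17 = 2×7 + 3
7 = 2×3 + 1
3 = 3×1 + 0  (stop)
So 17/7 = [2; 2, 3].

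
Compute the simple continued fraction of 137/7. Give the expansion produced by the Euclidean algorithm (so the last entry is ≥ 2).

[19; 1, 1, 3]

137 = 19*7 + 4
7 = 1*4 + 3
4 = 1*3 + 1
3 = 3*1 + 0  (stop)
So 137/7 = [19; 1, 1, 3].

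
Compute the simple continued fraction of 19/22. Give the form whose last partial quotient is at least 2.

[0; 1, 6, 3]

19 = 0*22 + 19
22 = 1*19 + 3
19 = 6*3 + 1
3 = 3*1 + 0  (stop)
So 19/22 = [0; 1, 6, 3].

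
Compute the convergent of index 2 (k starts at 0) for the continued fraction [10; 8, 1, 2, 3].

91/9

Using pₖ = aₖpₖ₋₁ + pₖ₋₂, qₖ = aₖqₖ₋₁ + qₖ₋₂ (with p₋₁=1, p₋₂=0, q₋₁=0, q₋₂=1):
  k=0: a=10, p=10, q=1
  k=1: a=8, p=81, q=8
  k=2: a=1, p=91, q=9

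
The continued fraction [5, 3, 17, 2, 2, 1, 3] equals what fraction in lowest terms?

7378/1385

Using pₖ = aₖpₖ₋₁ + pₖ₋₂ and qₖ = aₖqₖ₋₁ + qₖ₋₂:
  k=0: a=5, p=5, q=1
  k=1: a=3, p=16, q=3
  k=2: a=17, p=277, q=52
  k=3: a=2, p=570, q=107
  k=4: a=2, p=1417, q=266
  k=5: a=1, p=1987, q=373
  k=6: a=3, p=7378, q=1385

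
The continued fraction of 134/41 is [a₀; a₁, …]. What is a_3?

2

134 = 3·41 + 11   →  a_0 = 3
41 = 3·11 + 8   →  a_1 = 3
11 = 1·8 + 3   →  a_2 = 1
8 = 2·3 + 2   →  a_3 = 2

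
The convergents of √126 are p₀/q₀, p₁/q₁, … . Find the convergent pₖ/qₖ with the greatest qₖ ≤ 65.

449/40

√126 = [11; 4, 2, 4, 22, …] (period length 4).
Convergents:
  p_0/q_0 = 11/1
  p_1/q_1 = 45/4
  p_2/q_2 = 101/9
  p_3/q_3 = 449/40
  p_4/q_4 = 9979/889
q_3 = 40 ≤ 65 < 889 = q_4, so the answer is 449/40.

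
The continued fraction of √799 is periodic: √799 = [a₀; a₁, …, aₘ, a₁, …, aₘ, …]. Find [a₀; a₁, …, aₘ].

[28; 3, 1, 3, 56]

a₀ = ⌊√799⌋ = 28.
With m₀=0, d₀=1 and mₖ₊₁ = dₖaₖ − mₖ, dₖ₊₁ = (n − mₖ₊₁²)/dₖ, aₖ₊₁ = ⌊(a₀+mₖ₊₁)/dₖ₊₁⌋:
  k=1: m=28, d=15, a=3
  k=2: m=17, d=34, a=1
  k=3: m=17, d=15, a=3
  k=4: m=28, d=1, a=56
d=1 and a=2a₀=56 at k=4, so the next step gives (m, d) = (28, 15) again — its k=1 value — and the period has length 4.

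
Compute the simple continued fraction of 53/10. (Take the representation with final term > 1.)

[5; 3, 3]

53 = 5*10 + 3
10 = 3*3 + 1
3 = 3*1 + 0  (stop)
So 53/10 = [5; 3, 3].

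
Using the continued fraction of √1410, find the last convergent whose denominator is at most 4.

√1410 = [37; 1, 1, 4, 1, 1, 74, …] (period length 6).
Convergents:
  p_0/q_0 = 37/1
  p_1/q_1 = 38/1
  p_2/q_2 = 75/2
  p_3/q_3 = 338/9
q_2 = 2 ≤ 4 < 9 = q_3, so the answer is 75/2.

75/2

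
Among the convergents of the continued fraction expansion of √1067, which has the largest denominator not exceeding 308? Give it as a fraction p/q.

√1067 = [32; 1, 1, 1, 64, …] (period length 4).
Convergents:
  p_0/q_0 = 32/1
  p_1/q_1 = 33/1
  p_2/q_2 = 65/2
  p_3/q_3 = 98/3
  p_4/q_4 = 6337/194
  p_5/q_5 = 6435/197
  p_6/q_6 = 12772/391
q_5 = 197 ≤ 308 < 391 = q_6, so the answer is 6435/197.

6435/197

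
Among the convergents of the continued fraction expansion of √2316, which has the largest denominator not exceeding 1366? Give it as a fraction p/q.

√2316 = [48; 8, 96, …] (period length 2).
Convergents:
  p_0/q_0 = 48/1
  p_1/q_1 = 385/8
  p_2/q_2 = 37008/769
  p_3/q_3 = 296449/6160
q_2 = 769 ≤ 1366 < 6160 = q_3, so the answer is 37008/769.

37008/769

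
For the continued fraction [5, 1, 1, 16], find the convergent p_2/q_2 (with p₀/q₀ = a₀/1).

Using pₖ = aₖpₖ₋₁ + pₖ₋₂, qₖ = aₖqₖ₋₁ + qₖ₋₂ (with p₋₁=1, p₋₂=0, q₋₁=0, q₋₂=1):
  k=0: a=5, p=5, q=1
  k=1: a=1, p=6, q=1
  k=2: a=1, p=11, q=2

11/2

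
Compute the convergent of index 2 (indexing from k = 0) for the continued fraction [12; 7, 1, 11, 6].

97/8

Using pₖ = aₖpₖ₋₁ + pₖ₋₂, qₖ = aₖqₖ₋₁ + qₖ₋₂ (with p₋₁=1, p₋₂=0, q₋₁=0, q₋₂=1):
  k=0: a=12, p=12, q=1
  k=1: a=7, p=85, q=7
  k=2: a=1, p=97, q=8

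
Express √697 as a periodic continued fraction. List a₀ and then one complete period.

a₀ = ⌊√697⌋ = 26.
With m₀=0, d₀=1 and mₖ₊₁ = dₖaₖ − mₖ, dₖ₊₁ = (n − mₖ₊₁²)/dₖ, aₖ₊₁ = ⌊(a₀+mₖ₊₁)/dₖ₊₁⌋:
  k=1: m=26, d=21, a=2
  k=2: m=16, d=21, a=2
  k=3: m=26, d=1, a=52
d=1 and a=2a₀=52 at k=3, so the next step gives (m, d) = (26, 21) again — its k=1 value — and the period has length 3.

[26; 2, 2, 52]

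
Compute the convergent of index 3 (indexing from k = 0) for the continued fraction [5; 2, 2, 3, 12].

Using pₖ = aₖpₖ₋₁ + pₖ₋₂, qₖ = aₖqₖ₋₁ + qₖ₋₂ (with p₋₁=1, p₋₂=0, q₋₁=0, q₋₂=1):
  k=0: a=5, p=5, q=1
  k=1: a=2, p=11, q=2
  k=2: a=2, p=27, q=5
  k=3: a=3, p=92, q=17

92/17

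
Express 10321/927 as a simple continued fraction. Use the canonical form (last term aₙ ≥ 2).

10321 = 11·927 + 124
927 = 7·124 + 59
124 = 2·59 + 6
59 = 9·6 + 5
6 = 1·5 + 1
5 = 5·1 + 0  (stop)
So 10321/927 = [11; 7, 2, 9, 1, 5].

[11; 7, 2, 9, 1, 5]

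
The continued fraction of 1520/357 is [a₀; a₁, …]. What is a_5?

1520 = 4·357 + 92   →  a_0 = 4
357 = 3·92 + 81   →  a_1 = 3
92 = 1·81 + 11   →  a_2 = 1
81 = 7·11 + 4   →  a_3 = 7
11 = 2·4 + 3   →  a_4 = 2
4 = 1·3 + 1   →  a_5 = 1

1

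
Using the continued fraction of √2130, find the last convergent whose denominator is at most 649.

23999/520

√2130 = [46; 6, 1, 1, 2, 1, 1, 6, 92, …] (period length 8).
Convergents:
  p_0/q_0 = 46/1
  p_1/q_1 = 277/6
  p_2/q_2 = 323/7
  p_3/q_3 = 600/13
  p_4/q_4 = 1523/33
  p_5/q_5 = 2123/46
  p_6/q_6 = 3646/79
  p_7/q_7 = 23999/520
  p_8/q_8 = 2211554/47919
q_7 = 520 ≤ 649 < 47919 = q_8, so the answer is 23999/520.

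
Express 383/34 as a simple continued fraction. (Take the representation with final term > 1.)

383 = 11×34 + 9
34 = 3×9 + 7
9 = 1×7 + 2
7 = 3×2 + 1
2 = 2×1 + 0  (stop)
So 383/34 = [11; 3, 1, 3, 2].

[11; 3, 1, 3, 2]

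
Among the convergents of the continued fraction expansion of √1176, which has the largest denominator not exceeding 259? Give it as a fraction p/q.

4801/140

√1176 = [34; 3, 2, 2, 2, 3, 68, …] (period length 6).
Convergents:
  p_0/q_0 = 34/1
  p_1/q_1 = 103/3
  p_2/q_2 = 240/7
  p_3/q_3 = 583/17
  p_4/q_4 = 1406/41
  p_5/q_5 = 4801/140
  p_6/q_6 = 327874/9561
q_5 = 140 ≤ 259 < 9561 = q_6, so the answer is 4801/140.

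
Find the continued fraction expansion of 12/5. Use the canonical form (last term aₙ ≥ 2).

12 = 2·5 + 2
5 = 2·2 + 1
2 = 2·1 + 0  (stop)
So 12/5 = [2; 2, 2].

[2; 2, 2]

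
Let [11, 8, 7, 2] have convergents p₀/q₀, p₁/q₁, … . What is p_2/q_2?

Using pₖ = aₖpₖ₋₁ + pₖ₋₂, qₖ = aₖqₖ₋₁ + qₖ₋₂ (with p₋₁=1, p₋₂=0, q₋₁=0, q₋₂=1):
  k=0: a=11, p=11, q=1
  k=1: a=8, p=89, q=8
  k=2: a=7, p=634, q=57

634/57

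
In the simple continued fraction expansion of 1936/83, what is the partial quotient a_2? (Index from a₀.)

1936 = 23·83 + 27   →  a_0 = 23
83 = 3·27 + 2   →  a_1 = 3
27 = 13·2 + 1   →  a_2 = 13

13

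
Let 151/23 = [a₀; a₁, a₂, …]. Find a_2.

1

151 = 6·23 + 13   →  a_0 = 6
23 = 1·13 + 10   →  a_1 = 1
13 = 1·10 + 3   →  a_2 = 1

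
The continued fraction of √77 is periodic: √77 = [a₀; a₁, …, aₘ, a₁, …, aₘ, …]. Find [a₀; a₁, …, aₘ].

[8; 1, 3, 2, 3, 1, 16]

a₀ = ⌊√77⌋ = 8.
With m₀=0, d₀=1 and mₖ₊₁ = dₖaₖ − mₖ, dₖ₊₁ = (n − mₖ₊₁²)/dₖ, aₖ₊₁ = ⌊(a₀+mₖ₊₁)/dₖ₊₁⌋:
  k=1: m=8, d=13, a=1
  k=2: m=5, d=4, a=3
  k=3: m=7, d=7, a=2
  k=4: m=7, d=4, a=3
  k=5: m=5, d=13, a=1
  k=6: m=8, d=1, a=16
d=1 and a=2a₀=16 at k=6, so the next step gives (m, d) = (8, 13) again — its k=1 value — and the period has length 6.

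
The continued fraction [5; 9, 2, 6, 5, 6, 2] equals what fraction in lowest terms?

43337/8488

Fold from the inside: start with 2/1.
  6 + 1/2 = 13/2
  5 + 2/13 = 67/13
  6 + 13/67 = 415/67
  2 + 67/415 = 897/415
  9 + 415/897 = 8488/897
  5 + 897/8488 = 43337/8488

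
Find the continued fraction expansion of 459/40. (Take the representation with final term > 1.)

459 = 11*40 + 19
40 = 2*19 + 2
19 = 9*2 + 1
2 = 2*1 + 0  (stop)
So 459/40 = [11; 2, 9, 2].

[11; 2, 9, 2]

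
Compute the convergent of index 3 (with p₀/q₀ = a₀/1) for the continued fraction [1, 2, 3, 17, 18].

173/121

Using pₖ = aₖpₖ₋₁ + pₖ₋₂, qₖ = aₖqₖ₋₁ + qₖ₋₂ (with p₋₁=1, p₋₂=0, q₋₁=0, q₋₂=1):
  k=0: a=1, p=1, q=1
  k=1: a=2, p=3, q=2
  k=2: a=3, p=10, q=7
  k=3: a=17, p=173, q=121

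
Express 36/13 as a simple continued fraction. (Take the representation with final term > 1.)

36 = 2*13 + 10
13 = 1*10 + 3
10 = 3*3 + 1
3 = 3*1 + 0  (stop)
So 36/13 = [2; 1, 3, 3].

[2; 1, 3, 3]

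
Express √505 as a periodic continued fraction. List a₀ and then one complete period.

[22; 2, 8, 2, 44]

a₀ = ⌊√505⌋ = 22.
With m₀=0, d₀=1 and mₖ₊₁ = dₖaₖ − mₖ, dₖ₊₁ = (n − mₖ₊₁²)/dₖ, aₖ₊₁ = ⌊(a₀+mₖ₊₁)/dₖ₊₁⌋:
  k=1: m=22, d=21, a=2
  k=2: m=20, d=5, a=8
  k=3: m=20, d=21, a=2
  k=4: m=22, d=1, a=44
d=1 and a=2a₀=44 at k=4, so the next step gives (m, d) = (22, 21) again — its k=1 value — and the period has length 4.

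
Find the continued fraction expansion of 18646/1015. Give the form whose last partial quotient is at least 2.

18646 = 18×1015 + 376
1015 = 2×376 + 263
376 = 1×263 + 113
263 = 2×113 + 37
113 = 3×37 + 2
37 = 18×2 + 1
2 = 2×1 + 0  (stop)
So 18646/1015 = [18; 2, 1, 2, 3, 18, 2].

[18; 2, 1, 2, 3, 18, 2]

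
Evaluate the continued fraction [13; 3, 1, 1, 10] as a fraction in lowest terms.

983/74

Fold from the inside: start with 10/1.
  1 + 1/10 = 11/10
  1 + 10/11 = 21/11
  3 + 11/21 = 74/21
  13 + 21/74 = 983/74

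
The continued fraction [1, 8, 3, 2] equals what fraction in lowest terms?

Fold from the inside: start with 2/1.
  3 + 1/2 = 7/2
  8 + 2/7 = 58/7
  1 + 7/58 = 65/58

65/58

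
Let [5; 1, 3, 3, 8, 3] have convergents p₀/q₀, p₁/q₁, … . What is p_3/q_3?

Using pₖ = aₖpₖ₋₁ + pₖ₋₂, qₖ = aₖqₖ₋₁ + qₖ₋₂ (with p₋₁=1, p₋₂=0, q₋₁=0, q₋₂=1):
  k=0: a=5, p=5, q=1
  k=1: a=1, p=6, q=1
  k=2: a=3, p=23, q=4
  k=3: a=3, p=75, q=13

75/13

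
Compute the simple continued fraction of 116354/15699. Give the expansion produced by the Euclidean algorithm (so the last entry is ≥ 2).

[7; 2, 2, 3, 16, 5, 11]

116354 = 7×15699 + 6461
15699 = 2×6461 + 2777
6461 = 2×2777 + 907
2777 = 3×907 + 56
907 = 16×56 + 11
56 = 5×11 + 1
11 = 11×1 + 0  (stop)
So 116354/15699 = [7; 2, 2, 3, 16, 5, 11].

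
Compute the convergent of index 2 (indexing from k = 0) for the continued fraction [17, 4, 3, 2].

224/13

Using pₖ = aₖpₖ₋₁ + pₖ₋₂, qₖ = aₖqₖ₋₁ + qₖ₋₂ (with p₋₁=1, p₋₂=0, q₋₁=0, q₋₂=1):
  k=0: a=17, p=17, q=1
  k=1: a=4, p=69, q=4
  k=2: a=3, p=224, q=13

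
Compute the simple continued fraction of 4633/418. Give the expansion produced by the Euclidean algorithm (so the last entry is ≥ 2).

4633 = 11·418 + 35
418 = 11·35 + 33
35 = 1·33 + 2
33 = 16·2 + 1
2 = 2·1 + 0  (stop)
So 4633/418 = [11; 11, 1, 16, 2].

[11; 11, 1, 16, 2]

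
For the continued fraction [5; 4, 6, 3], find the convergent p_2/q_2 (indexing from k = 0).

131/25

Using pₖ = aₖpₖ₋₁ + pₖ₋₂, qₖ = aₖqₖ₋₁ + qₖ₋₂ (with p₋₁=1, p₋₂=0, q₋₁=0, q₋₂=1):
  k=0: a=5, p=5, q=1
  k=1: a=4, p=21, q=4
  k=2: a=6, p=131, q=25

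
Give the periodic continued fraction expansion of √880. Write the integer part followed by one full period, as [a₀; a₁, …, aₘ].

[29; 1, 1, 1, 58]

a₀ = ⌊√880⌋ = 29.
With m₀=0, d₀=1 and mₖ₊₁ = dₖaₖ − mₖ, dₖ₊₁ = (n − mₖ₊₁²)/dₖ, aₖ₊₁ = ⌊(a₀+mₖ₊₁)/dₖ₊₁⌋:
  k=1: m=29, d=39, a=1
  k=2: m=10, d=20, a=1
  k=3: m=10, d=39, a=1
  k=4: m=29, d=1, a=58
d=1 and a=2a₀=58 at k=4, so the next step gives (m, d) = (29, 39) again — its k=1 value — and the period has length 4.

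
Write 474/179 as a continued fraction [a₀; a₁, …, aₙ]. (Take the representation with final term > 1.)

[2; 1, 1, 1, 5, 3, 3]

474 = 2*179 + 116
179 = 1*116 + 63
116 = 1*63 + 53
63 = 1*53 + 10
53 = 5*10 + 3
10 = 3*3 + 1
3 = 3*1 + 0  (stop)
So 474/179 = [2; 1, 1, 1, 5, 3, 3].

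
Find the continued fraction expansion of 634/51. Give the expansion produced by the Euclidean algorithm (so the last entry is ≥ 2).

[12; 2, 3, 7]

634 = 12×51 + 22
51 = 2×22 + 7
22 = 3×7 + 1
7 = 7×1 + 0  (stop)
So 634/51 = [12; 2, 3, 7].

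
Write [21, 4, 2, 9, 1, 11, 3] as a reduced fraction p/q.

Using pₖ = aₖpₖ₋₁ + pₖ₋₂ and qₖ = aₖqₖ₋₁ + qₖ₋₂:
  k=0: a=21, p=21, q=1
  k=1: a=4, p=85, q=4
  k=2: a=2, p=191, q=9
  k=3: a=9, p=1804, q=85
  k=4: a=1, p=1995, q=94
  k=5: a=11, p=23749, q=1119
  k=6: a=3, p=73242, q=3451

73242/3451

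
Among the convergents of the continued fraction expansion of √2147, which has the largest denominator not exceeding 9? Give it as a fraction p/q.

139/3

√2147 = [46; 2, 1, 45, 1, 2, 92, …] (period length 6).
Convergents:
  p_0/q_0 = 46/1
  p_1/q_1 = 93/2
  p_2/q_2 = 139/3
  p_3/q_3 = 6348/137
q_2 = 3 ≤ 9 < 137 = q_3, so the answer is 139/3.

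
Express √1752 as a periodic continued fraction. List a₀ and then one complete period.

[41; 1, 5, 1, 82]

a₀ = ⌊√1752⌋ = 41.
With m₀=0, d₀=1 and mₖ₊₁ = dₖaₖ − mₖ, dₖ₊₁ = (n − mₖ₊₁²)/dₖ, aₖ₊₁ = ⌊(a₀+mₖ₊₁)/dₖ₊₁⌋:
  k=1: m=41, d=71, a=1
  k=2: m=30, d=12, a=5
  k=3: m=30, d=71, a=1
  k=4: m=41, d=1, a=82
d=1 and a=2a₀=82 at k=4, so the next step gives (m, d) = (41, 71) again — its k=1 value — and the period has length 4.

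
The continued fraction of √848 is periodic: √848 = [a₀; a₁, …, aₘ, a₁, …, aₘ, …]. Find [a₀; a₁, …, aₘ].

a₀ = ⌊√848⌋ = 29.
With m₀=0, d₀=1 and mₖ₊₁ = dₖaₖ − mₖ, dₖ₊₁ = (n − mₖ₊₁²)/dₖ, aₖ₊₁ = ⌊(a₀+mₖ₊₁)/dₖ₊₁⌋:
  k=1: m=29, d=7, a=8
  k=2: m=27, d=17, a=3
  k=3: m=24, d=16, a=3
  k=4: m=24, d=17, a=3
  k=5: m=27, d=7, a=8
  k=6: m=29, d=1, a=58
d=1 and a=2a₀=58 at k=6, so the next step gives (m, d) = (29, 7) again — its k=1 value — and the period has length 6.

[29; 8, 3, 3, 3, 8, 58]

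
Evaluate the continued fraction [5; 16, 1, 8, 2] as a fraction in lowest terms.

Using pₖ = aₖpₖ₋₁ + pₖ₋₂ and qₖ = aₖqₖ₋₁ + qₖ₋₂:
  k=0: a=5, p=5, q=1
  k=1: a=16, p=81, q=16
  k=2: a=1, p=86, q=17
  k=3: a=8, p=769, q=152
  k=4: a=2, p=1624, q=321

1624/321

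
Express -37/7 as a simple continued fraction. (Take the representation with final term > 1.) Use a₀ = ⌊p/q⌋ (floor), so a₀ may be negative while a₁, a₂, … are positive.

-37 = -6×7 + 5
7 = 1×5 + 2
5 = 2×2 + 1
2 = 2×1 + 0  (stop)
So -37/7 = [-6; 1, 2, 2].

[-6; 1, 2, 2]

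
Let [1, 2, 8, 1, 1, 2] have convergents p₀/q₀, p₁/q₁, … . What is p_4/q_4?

53/36

Using pₖ = aₖpₖ₋₁ + pₖ₋₂, qₖ = aₖqₖ₋₁ + qₖ₋₂ (with p₋₁=1, p₋₂=0, q₋₁=0, q₋₂=1):
  k=0: a=1, p=1, q=1
  k=1: a=2, p=3, q=2
  k=2: a=8, p=25, q=17
  k=3: a=1, p=28, q=19
  k=4: a=1, p=53, q=36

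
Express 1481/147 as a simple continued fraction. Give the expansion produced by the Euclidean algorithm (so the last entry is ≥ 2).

[10; 13, 2, 1, 3]

1481 = 10*147 + 11
147 = 13*11 + 4
11 = 2*4 + 3
4 = 1*3 + 1
3 = 3*1 + 0  (stop)
So 1481/147 = [10; 13, 2, 1, 3].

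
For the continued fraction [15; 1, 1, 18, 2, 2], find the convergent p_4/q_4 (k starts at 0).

Using pₖ = aₖpₖ₋₁ + pₖ₋₂, qₖ = aₖqₖ₋₁ + qₖ₋₂ (with p₋₁=1, p₋₂=0, q₋₁=0, q₋₂=1):
  k=0: a=15, p=15, q=1
  k=1: a=1, p=16, q=1
  k=2: a=1, p=31, q=2
  k=3: a=18, p=574, q=37
  k=4: a=2, p=1179, q=76

1179/76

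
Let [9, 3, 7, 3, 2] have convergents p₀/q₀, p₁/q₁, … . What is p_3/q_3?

Using pₖ = aₖpₖ₋₁ + pₖ₋₂, qₖ = aₖqₖ₋₁ + qₖ₋₂ (with p₋₁=1, p₋₂=0, q₋₁=0, q₋₂=1):
  k=0: a=9, p=9, q=1
  k=1: a=3, p=28, q=3
  k=2: a=7, p=205, q=22
  k=3: a=3, p=643, q=69

643/69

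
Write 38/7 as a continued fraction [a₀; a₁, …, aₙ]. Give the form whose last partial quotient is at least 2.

[5; 2, 3]

38 = 5·7 + 3
7 = 2·3 + 1
3 = 3·1 + 0  (stop)
So 38/7 = [5; 2, 3].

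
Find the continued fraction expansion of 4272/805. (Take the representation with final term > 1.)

[5; 3, 3, 1, 6, 9]

4272 = 5·805 + 247
805 = 3·247 + 64
247 = 3·64 + 55
64 = 1·55 + 9
55 = 6·9 + 1
9 = 9·1 + 0  (stop)
So 4272/805 = [5; 3, 3, 1, 6, 9].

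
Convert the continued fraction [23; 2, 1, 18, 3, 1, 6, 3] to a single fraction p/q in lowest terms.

Using pₖ = aₖpₖ₋₁ + pₖ₋₂ and qₖ = aₖqₖ₋₁ + qₖ₋₂:
  k=0: a=23, p=23, q=1
  k=1: a=2, p=47, q=2
  k=2: a=1, p=70, q=3
  k=3: a=18, p=1307, q=56
  k=4: a=3, p=3991, q=171
  k=5: a=1, p=5298, q=227
  k=6: a=6, p=35779, q=1533
  k=7: a=3, p=112635, q=4826

112635/4826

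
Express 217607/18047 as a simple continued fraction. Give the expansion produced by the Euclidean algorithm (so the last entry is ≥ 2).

217607 = 12×18047 + 1043
18047 = 17×1043 + 316
1043 = 3×316 + 95
316 = 3×95 + 31
95 = 3×31 + 2
31 = 15×2 + 1
2 = 2×1 + 0  (stop)
So 217607/18047 = [12; 17, 3, 3, 3, 15, 2].

[12; 17, 3, 3, 3, 15, 2]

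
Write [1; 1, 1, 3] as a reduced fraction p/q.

Using pₖ = aₖpₖ₋₁ + pₖ₋₂ and qₖ = aₖqₖ₋₁ + qₖ₋₂:
  k=0: a=1, p=1, q=1
  k=1: a=1, p=2, q=1
  k=2: a=1, p=3, q=2
  k=3: a=3, p=11, q=7

11/7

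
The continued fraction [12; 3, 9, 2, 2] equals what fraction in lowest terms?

1799/146

Fold from the inside: start with 2/1.
  2 + 1/2 = 5/2
  9 + 2/5 = 47/5
  3 + 5/47 = 146/47
  12 + 47/146 = 1799/146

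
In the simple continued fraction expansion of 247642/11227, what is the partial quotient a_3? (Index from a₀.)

247642 = 22·11227 + 648   →  a_0 = 22
11227 = 17·648 + 211   →  a_1 = 17
648 = 3·211 + 15   →  a_2 = 3
211 = 14·15 + 1   →  a_3 = 14

14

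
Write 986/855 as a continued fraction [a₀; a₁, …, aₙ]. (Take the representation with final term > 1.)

[1; 6, 1, 1, 8, 1, 6]

986 = 1·855 + 131
855 = 6·131 + 69
131 = 1·69 + 62
69 = 1·62 + 7
62 = 8·7 + 6
7 = 1·6 + 1
6 = 6·1 + 0  (stop)
So 986/855 = [1; 6, 1, 1, 8, 1, 6].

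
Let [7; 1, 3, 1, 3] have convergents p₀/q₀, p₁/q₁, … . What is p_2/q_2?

Using pₖ = aₖpₖ₋₁ + pₖ₋₂, qₖ = aₖqₖ₋₁ + qₖ₋₂ (with p₋₁=1, p₋₂=0, q₋₁=0, q₋₂=1):
  k=0: a=7, p=7, q=1
  k=1: a=1, p=8, q=1
  k=2: a=3, p=31, q=4

31/4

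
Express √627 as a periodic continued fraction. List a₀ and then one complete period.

[25; 25, 50]

a₀ = ⌊√627⌋ = 25.
With m₀=0, d₀=1 and mₖ₊₁ = dₖaₖ − mₖ, dₖ₊₁ = (n − mₖ₊₁²)/dₖ, aₖ₊₁ = ⌊(a₀+mₖ₊₁)/dₖ₊₁⌋:
  k=1: m=25, d=2, a=25
  k=2: m=25, d=1, a=50
d=1 and a=2a₀=50 at k=2, so the next step gives (m, d) = (25, 2) again — its k=1 value — and the period has length 2.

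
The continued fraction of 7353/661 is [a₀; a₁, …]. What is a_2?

7353 = 11·661 + 82   →  a_0 = 11
661 = 8·82 + 5   →  a_1 = 8
82 = 16·5 + 2   →  a_2 = 16

16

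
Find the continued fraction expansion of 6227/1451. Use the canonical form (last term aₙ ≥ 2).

[4; 3, 2, 3, 11, 1, 4]

6227 = 4×1451 + 423
1451 = 3×423 + 182
423 = 2×182 + 59
182 = 3×59 + 5
59 = 11×5 + 4
5 = 1×4 + 1
4 = 4×1 + 0  (stop)
So 6227/1451 = [4; 3, 2, 3, 11, 1, 4].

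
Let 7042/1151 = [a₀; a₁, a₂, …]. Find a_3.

7042 = 6·1151 + 136   →  a_0 = 6
1151 = 8·136 + 63   →  a_1 = 8
136 = 2·63 + 10   →  a_2 = 2
63 = 6·10 + 3   →  a_3 = 6

6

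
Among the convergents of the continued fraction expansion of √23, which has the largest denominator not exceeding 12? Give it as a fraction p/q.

√23 = [4; 1, 3, 1, 8, …] (period length 4).
Convergents:
  p_0/q_0 = 4/1
  p_1/q_1 = 5/1
  p_2/q_2 = 19/4
  p_3/q_3 = 24/5
  p_4/q_4 = 211/44
q_3 = 5 ≤ 12 < 44 = q_4, so the answer is 24/5.

24/5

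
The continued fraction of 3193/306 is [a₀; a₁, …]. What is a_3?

3

3193 = 10·306 + 133   →  a_0 = 10
306 = 2·133 + 40   →  a_1 = 2
133 = 3·40 + 13   →  a_2 = 3
40 = 3·13 + 1   →  a_3 = 3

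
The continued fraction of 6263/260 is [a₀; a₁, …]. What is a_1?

6263 = 24·260 + 23   →  a_0 = 24
260 = 11·23 + 7   →  a_1 = 11

11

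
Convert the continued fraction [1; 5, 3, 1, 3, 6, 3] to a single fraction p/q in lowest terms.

1861/1564

Fold from the inside: start with 3/1.
  6 + 1/3 = 19/3
  3 + 3/19 = 60/19
  1 + 19/60 = 79/60
  3 + 60/79 = 297/79
  5 + 79/297 = 1564/297
  1 + 297/1564 = 1861/1564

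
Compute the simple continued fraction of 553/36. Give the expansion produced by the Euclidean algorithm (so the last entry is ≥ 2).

[15; 2, 1, 3, 3]

553 = 15*36 + 13
36 = 2*13 + 10
13 = 1*10 + 3
10 = 3*3 + 1
3 = 3*1 + 0  (stop)
So 553/36 = [15; 2, 1, 3, 3].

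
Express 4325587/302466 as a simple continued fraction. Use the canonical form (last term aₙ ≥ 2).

[14; 3, 3, 9, 17, 9, 1, 18]

4325587 = 14·302466 + 91063
302466 = 3·91063 + 29277
91063 = 3·29277 + 3232
29277 = 9·3232 + 189
3232 = 17·189 + 19
189 = 9·19 + 18
19 = 1·18 + 1
18 = 18·1 + 0  (stop)
So 4325587/302466 = [14; 3, 3, 9, 17, 9, 1, 18].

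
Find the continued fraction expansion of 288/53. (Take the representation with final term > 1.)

288 = 5*53 + 23
53 = 2*23 + 7
23 = 3*7 + 2
7 = 3*2 + 1
2 = 2*1 + 0  (stop)
So 288/53 = [5; 2, 3, 3, 2].

[5; 2, 3, 3, 2]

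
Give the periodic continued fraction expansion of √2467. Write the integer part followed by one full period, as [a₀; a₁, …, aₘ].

a₀ = ⌊√2467⌋ = 49.

[49; 1, 2, 49, 2, 1, 98]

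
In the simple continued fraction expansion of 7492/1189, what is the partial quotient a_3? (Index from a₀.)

8

7492 = 6·1189 + 358   →  a_0 = 6
1189 = 3·358 + 115   →  a_1 = 3
358 = 3·115 + 13   →  a_2 = 3
115 = 8·13 + 11   →  a_3 = 8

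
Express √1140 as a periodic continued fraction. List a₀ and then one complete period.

[33; 1, 3, 4, 3, 1, 66]

a₀ = ⌊√1140⌋ = 33.
With m₀=0, d₀=1 and mₖ₊₁ = dₖaₖ − mₖ, dₖ₊₁ = (n − mₖ₊₁²)/dₖ, aₖ₊₁ = ⌊(a₀+mₖ₊₁)/dₖ₊₁⌋:
  k=1: m=33, d=51, a=1
  k=2: m=18, d=16, a=3
  k=3: m=30, d=15, a=4
  k=4: m=30, d=16, a=3
  k=5: m=18, d=51, a=1
  k=6: m=33, d=1, a=66
d=1 and a=2a₀=66 at k=6, so the next step gives (m, d) = (33, 51) again — its k=1 value — and the period has length 6.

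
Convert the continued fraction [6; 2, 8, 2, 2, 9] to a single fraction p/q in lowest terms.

5417/837

Using pₖ = aₖpₖ₋₁ + pₖ₋₂ and qₖ = aₖqₖ₋₁ + qₖ₋₂:
  k=0: a=6, p=6, q=1
  k=1: a=2, p=13, q=2
  k=2: a=8, p=110, q=17
  k=3: a=2, p=233, q=36
  k=4: a=2, p=576, q=89
  k=5: a=9, p=5417, q=837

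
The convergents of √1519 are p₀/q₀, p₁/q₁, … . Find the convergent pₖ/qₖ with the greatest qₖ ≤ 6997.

118521/3041

√1519 = [38; 1, 37, 1, 76, …] (period length 4).
Convergents:
  p_0/q_0 = 38/1
  p_1/q_1 = 39/1
  p_2/q_2 = 1481/38
  p_3/q_3 = 1520/39
  p_4/q_4 = 117001/3002
  p_5/q_5 = 118521/3041
  p_6/q_6 = 4502278/115519
q_5 = 3041 ≤ 6997 < 115519 = q_6, so the answer is 118521/3041.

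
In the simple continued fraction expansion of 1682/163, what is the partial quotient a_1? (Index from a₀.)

3

1682 = 10·163 + 52   →  a_0 = 10
163 = 3·52 + 7   →  a_1 = 3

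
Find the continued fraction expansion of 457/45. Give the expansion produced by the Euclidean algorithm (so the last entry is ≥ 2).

457 = 10·45 + 7
45 = 6·7 + 3
7 = 2·3 + 1
3 = 3·1 + 0  (stop)
So 457/45 = [10; 6, 2, 3].

[10; 6, 2, 3]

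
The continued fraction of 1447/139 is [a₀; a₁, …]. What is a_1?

1447 = 10·139 + 57   →  a_0 = 10
139 = 2·57 + 25   →  a_1 = 2

2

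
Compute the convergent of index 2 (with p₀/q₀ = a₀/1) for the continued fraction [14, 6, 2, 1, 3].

Using pₖ = aₖpₖ₋₁ + pₖ₋₂, qₖ = aₖqₖ₋₁ + qₖ₋₂ (with p₋₁=1, p₋₂=0, q₋₁=0, q₋₂=1):
  k=0: a=14, p=14, q=1
  k=1: a=6, p=85, q=6
  k=2: a=2, p=184, q=13

184/13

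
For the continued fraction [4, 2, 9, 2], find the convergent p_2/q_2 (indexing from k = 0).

Using pₖ = aₖpₖ₋₁ + pₖ₋₂, qₖ = aₖqₖ₋₁ + qₖ₋₂ (with p₋₁=1, p₋₂=0, q₋₁=0, q₋₂=1):
  k=0: a=4, p=4, q=1
  k=1: a=2, p=9, q=2
  k=2: a=9, p=85, q=19

85/19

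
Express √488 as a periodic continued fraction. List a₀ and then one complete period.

[22; 11, 44]

a₀ = ⌊√488⌋ = 22.
With m₀=0, d₀=1 and mₖ₊₁ = dₖaₖ − mₖ, dₖ₊₁ = (n − mₖ₊₁²)/dₖ, aₖ₊₁ = ⌊(a₀+mₖ₊₁)/dₖ₊₁⌋:
  k=1: m=22, d=4, a=11
  k=2: m=22, d=1, a=44
d=1 and a=2a₀=44 at k=2, so the next step gives (m, d) = (22, 4) again — its k=1 value — and the period has length 2.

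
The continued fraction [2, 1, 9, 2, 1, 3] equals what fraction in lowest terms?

331/114

Using pₖ = aₖpₖ₋₁ + pₖ₋₂ and qₖ = aₖqₖ₋₁ + qₖ₋₂:
  k=0: a=2, p=2, q=1
  k=1: a=1, p=3, q=1
  k=2: a=9, p=29, q=10
  k=3: a=2, p=61, q=21
  k=4: a=1, p=90, q=31
  k=5: a=3, p=331, q=114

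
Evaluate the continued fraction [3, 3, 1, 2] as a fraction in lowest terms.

36/11

Fold from the inside: start with 2/1.
  1 + 1/2 = 3/2
  3 + 2/3 = 11/3
  3 + 3/11 = 36/11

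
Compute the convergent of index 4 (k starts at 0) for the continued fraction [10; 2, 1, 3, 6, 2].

Using pₖ = aₖpₖ₋₁ + pₖ₋₂, qₖ = aₖqₖ₋₁ + qₖ₋₂ (with p₋₁=1, p₋₂=0, q₋₁=0, q₋₂=1):
  k=0: a=10, p=10, q=1
  k=1: a=2, p=21, q=2
  k=2: a=1, p=31, q=3
  k=3: a=3, p=114, q=11
  k=4: a=6, p=715, q=69

715/69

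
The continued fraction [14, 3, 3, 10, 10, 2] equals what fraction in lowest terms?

31219/2183

Using pₖ = aₖpₖ₋₁ + pₖ₋₂ and qₖ = aₖqₖ₋₁ + qₖ₋₂:
  k=0: a=14, p=14, q=1
  k=1: a=3, p=43, q=3
  k=2: a=3, p=143, q=10
  k=3: a=10, p=1473, q=103
  k=4: a=10, p=14873, q=1040
  k=5: a=2, p=31219, q=2183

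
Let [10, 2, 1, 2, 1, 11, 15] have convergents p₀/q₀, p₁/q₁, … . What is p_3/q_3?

83/8

Using pₖ = aₖpₖ₋₁ + pₖ₋₂, qₖ = aₖqₖ₋₁ + qₖ₋₂ (with p₋₁=1, p₋₂=0, q₋₁=0, q₋₂=1):
  k=0: a=10, p=10, q=1
  k=1: a=2, p=21, q=2
  k=2: a=1, p=31, q=3
  k=3: a=2, p=83, q=8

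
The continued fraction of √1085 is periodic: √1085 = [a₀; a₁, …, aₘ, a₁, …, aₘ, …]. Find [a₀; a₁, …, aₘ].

[32; 1, 15, 2, 15, 1, 64]

a₀ = ⌊√1085⌋ = 32.
With m₀=0, d₀=1 and mₖ₊₁ = dₖaₖ − mₖ, dₖ₊₁ = (n − mₖ₊₁²)/dₖ, aₖ₊₁ = ⌊(a₀+mₖ₊₁)/dₖ₊₁⌋:
  k=1: m=32, d=61, a=1
  k=2: m=29, d=4, a=15
  k=3: m=31, d=31, a=2
  k=4: m=31, d=4, a=15
  k=5: m=29, d=61, a=1
  k=6: m=32, d=1, a=64
d=1 and a=2a₀=64 at k=6, so the next step gives (m, d) = (32, 61) again — its k=1 value — and the period has length 6.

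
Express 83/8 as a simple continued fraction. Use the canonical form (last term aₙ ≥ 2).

83 = 10*8 + 3
8 = 2*3 + 2
3 = 1*2 + 1
2 = 2*1 + 0  (stop)
So 83/8 = [10; 2, 1, 2].

[10; 2, 1, 2]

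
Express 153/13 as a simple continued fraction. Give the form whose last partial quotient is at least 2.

153 = 11*13 + 10
13 = 1*10 + 3
10 = 3*3 + 1
3 = 3*1 + 0  (stop)
So 153/13 = [11; 1, 3, 3].

[11; 1, 3, 3]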